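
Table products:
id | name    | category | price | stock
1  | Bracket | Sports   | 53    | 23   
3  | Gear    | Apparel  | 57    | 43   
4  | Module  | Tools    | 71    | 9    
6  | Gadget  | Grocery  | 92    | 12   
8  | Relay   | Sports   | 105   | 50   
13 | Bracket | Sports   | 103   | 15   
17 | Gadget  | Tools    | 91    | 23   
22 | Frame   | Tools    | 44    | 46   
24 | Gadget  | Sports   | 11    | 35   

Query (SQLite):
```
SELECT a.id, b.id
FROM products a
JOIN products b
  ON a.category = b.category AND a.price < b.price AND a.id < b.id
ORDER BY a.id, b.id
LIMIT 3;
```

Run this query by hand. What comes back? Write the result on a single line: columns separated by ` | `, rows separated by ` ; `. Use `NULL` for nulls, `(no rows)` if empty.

Pairs (a,b) with same category, a.price < b.price, a.id < b.id.
category groups: Apparel:{3} Grocery:{6} Sports:{1,8,13,24} Tools:{4,17,22}
Ordered by (a.id, b.id); first 3.

1 | 8 ; 1 | 13 ; 4 | 17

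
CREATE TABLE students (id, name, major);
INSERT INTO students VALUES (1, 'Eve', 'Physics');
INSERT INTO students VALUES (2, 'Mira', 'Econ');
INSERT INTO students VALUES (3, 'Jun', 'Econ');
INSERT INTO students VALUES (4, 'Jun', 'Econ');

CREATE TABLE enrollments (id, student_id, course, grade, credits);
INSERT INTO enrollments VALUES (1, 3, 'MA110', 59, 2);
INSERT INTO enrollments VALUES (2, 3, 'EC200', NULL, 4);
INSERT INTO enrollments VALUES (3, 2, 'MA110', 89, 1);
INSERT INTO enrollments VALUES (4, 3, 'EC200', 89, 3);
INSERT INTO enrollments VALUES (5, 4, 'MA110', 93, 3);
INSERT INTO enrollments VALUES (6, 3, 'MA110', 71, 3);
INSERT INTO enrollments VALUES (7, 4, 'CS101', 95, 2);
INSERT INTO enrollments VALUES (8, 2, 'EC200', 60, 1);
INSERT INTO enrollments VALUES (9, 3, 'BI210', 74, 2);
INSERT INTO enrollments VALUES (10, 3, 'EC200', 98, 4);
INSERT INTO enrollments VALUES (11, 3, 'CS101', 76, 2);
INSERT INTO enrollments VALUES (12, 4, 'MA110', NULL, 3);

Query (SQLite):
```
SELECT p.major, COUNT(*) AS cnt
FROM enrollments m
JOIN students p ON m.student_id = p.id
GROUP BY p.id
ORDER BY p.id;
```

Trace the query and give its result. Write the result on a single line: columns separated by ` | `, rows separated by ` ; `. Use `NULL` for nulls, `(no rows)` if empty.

Join each enrollments row to its students via student_id.
Group joined rows by students.id; compute COUNT(*) per group.
  2: ids {3, 8} → COUNT(*)=2
  3: ids {1, 2, 4, 6, 9, 10, 11} → COUNT(*)=7
  4: ids {5, 7, 12} → COUNT(*)=3

Econ | 2 ; Econ | 7 ; Econ | 3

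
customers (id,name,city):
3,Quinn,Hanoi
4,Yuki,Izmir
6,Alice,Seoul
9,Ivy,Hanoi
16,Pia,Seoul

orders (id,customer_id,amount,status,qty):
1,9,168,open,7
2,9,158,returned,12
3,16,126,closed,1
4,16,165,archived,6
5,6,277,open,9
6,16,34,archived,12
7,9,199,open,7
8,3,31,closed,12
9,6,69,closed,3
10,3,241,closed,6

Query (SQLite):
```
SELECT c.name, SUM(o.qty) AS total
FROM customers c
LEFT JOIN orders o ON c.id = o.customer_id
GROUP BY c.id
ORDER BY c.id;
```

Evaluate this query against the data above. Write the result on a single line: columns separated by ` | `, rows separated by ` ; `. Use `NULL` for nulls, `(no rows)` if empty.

Quinn | 18 ; Yuki | NULL ; Alice | 12 ; Ivy | 26 ; Pia | 19

LEFT JOIN keeps every customers row; unmatched ones get NULL for orders columns.
Group by customers.id and compute SUM(o.qty). SUM over an all-NULL group is NULL.
  3: ids {8, 10} → SUM(o.qty)=18
  4: ids {—} → SUM(o.qty)=NULL
  6: ids {5, 9} → SUM(o.qty)=12
  9: ids {1, 2, 7} → SUM(o.qty)=26
  16: ids {3, 4, 6} → SUM(o.qty)=19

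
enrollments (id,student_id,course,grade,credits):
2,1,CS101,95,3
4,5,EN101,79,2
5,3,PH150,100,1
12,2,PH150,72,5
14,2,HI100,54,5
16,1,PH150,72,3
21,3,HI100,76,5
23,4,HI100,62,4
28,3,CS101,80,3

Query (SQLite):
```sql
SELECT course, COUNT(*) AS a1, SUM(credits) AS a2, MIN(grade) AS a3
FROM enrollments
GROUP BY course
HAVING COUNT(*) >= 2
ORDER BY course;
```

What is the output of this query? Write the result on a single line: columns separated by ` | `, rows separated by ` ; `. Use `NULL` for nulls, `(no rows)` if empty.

CS101 | 2 | 6 | 80 ; HI100 | 3 | 14 | 54 ; PH150 | 3 | 9 | 72

Group enrollments by course.
Per group compute: COUNT(*), SUM(credits), MIN(grade).
HAVING: drop groups with fewer than 2 rows.
  CS101: ids {2, 28} → COUNT(*)=2, SUM(credits)=6, MIN(grade)=80
  EN101: ids {4} → COUNT(*)=1, SUM(credits)=2, MIN(grade)=79
  HI100: ids {14, 21, 23} → COUNT(*)=3, SUM(credits)=14, MIN(grade)=54
  PH150: ids {5, 12, 16} → COUNT(*)=3, SUM(credits)=9, MIN(grade)=72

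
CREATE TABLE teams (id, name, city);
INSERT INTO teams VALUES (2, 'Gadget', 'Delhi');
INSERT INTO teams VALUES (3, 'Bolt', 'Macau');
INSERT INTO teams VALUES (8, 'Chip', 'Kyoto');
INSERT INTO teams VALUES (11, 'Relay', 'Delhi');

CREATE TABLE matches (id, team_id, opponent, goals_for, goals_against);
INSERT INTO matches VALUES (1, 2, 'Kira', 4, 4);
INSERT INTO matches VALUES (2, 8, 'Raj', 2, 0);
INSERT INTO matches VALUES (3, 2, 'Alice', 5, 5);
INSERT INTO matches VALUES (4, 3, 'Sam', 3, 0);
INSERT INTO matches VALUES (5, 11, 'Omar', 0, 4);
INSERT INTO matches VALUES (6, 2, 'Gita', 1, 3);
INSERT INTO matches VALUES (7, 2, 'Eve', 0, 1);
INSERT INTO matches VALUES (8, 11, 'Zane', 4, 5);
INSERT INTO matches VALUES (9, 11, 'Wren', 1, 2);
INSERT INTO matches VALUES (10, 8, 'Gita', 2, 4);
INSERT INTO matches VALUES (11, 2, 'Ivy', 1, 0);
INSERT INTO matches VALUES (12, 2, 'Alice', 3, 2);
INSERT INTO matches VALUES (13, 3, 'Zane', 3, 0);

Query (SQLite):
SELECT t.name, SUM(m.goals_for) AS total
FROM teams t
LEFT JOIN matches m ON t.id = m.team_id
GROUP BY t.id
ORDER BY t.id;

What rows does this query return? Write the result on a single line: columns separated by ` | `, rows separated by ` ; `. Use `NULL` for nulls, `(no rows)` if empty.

LEFT JOIN keeps every teams row; unmatched ones get NULL for matches columns.
Group by teams.id and compute SUM(m.goals_for). SUM over an all-NULL group is NULL.
  2: ids {1, 3, 6, 7, 11, 12} → SUM(m.goals_for)=14
  3: ids {4, 13} → SUM(m.goals_for)=6
  8: ids {2, 10} → SUM(m.goals_for)=4
  11: ids {5, 8, 9} → SUM(m.goals_for)=5

Gadget | 14 ; Bolt | 6 ; Chip | 4 ; Relay | 5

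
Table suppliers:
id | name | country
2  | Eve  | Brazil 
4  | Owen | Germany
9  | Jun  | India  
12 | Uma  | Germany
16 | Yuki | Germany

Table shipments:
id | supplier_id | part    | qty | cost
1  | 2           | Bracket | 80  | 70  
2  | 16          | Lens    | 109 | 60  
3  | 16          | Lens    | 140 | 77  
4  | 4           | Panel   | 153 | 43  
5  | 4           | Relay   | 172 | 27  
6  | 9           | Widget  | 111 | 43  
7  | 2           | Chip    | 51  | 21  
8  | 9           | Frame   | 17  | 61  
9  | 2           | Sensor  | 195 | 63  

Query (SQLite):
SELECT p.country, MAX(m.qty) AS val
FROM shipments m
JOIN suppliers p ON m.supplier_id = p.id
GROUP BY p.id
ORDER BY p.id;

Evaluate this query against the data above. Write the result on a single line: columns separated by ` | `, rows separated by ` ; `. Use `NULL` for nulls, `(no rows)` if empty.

Brazil | 195 ; Germany | 172 ; India | 111 ; Germany | 140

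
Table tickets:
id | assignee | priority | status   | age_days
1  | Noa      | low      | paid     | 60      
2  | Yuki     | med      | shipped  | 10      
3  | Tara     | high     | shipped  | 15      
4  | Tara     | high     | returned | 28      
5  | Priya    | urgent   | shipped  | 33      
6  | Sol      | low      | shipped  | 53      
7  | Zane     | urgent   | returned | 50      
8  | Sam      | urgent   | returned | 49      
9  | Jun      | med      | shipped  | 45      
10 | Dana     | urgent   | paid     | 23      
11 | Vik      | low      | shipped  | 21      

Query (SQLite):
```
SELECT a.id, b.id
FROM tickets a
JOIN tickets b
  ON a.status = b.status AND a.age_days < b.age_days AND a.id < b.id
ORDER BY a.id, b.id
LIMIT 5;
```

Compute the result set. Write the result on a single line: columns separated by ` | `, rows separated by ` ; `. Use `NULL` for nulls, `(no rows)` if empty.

2 | 3 ; 2 | 5 ; 2 | 6 ; 2 | 9 ; 2 | 11

Pairs (a,b) with same status, a.age_days < b.age_days, a.id < b.id.
status groups: paid:{1,10} returned:{4,7,8} shipped:{2,3,5,6,9,11}
Ordered by (a.id, b.id); first 5.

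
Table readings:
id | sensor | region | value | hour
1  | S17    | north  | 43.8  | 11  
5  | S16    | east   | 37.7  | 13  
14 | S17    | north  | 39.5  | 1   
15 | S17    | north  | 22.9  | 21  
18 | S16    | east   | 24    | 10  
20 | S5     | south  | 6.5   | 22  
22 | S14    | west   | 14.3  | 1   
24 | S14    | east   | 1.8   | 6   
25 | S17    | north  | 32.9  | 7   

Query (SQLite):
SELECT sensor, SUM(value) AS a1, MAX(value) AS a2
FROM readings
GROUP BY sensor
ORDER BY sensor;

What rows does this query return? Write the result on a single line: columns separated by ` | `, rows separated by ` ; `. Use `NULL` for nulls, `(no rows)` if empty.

Group readings by sensor.
Per group compute: SUM(value), MAX(value).
  S14: ids {22, 24} → SUM(value)=16.1, MAX(value)=14.3
  S16: ids {5, 18} → SUM(value)=61.7, MAX(value)=37.7
  S17: ids {1, 14, 15, 25} → SUM(value)=139.1, MAX(value)=43.8
  S5: ids {20} → SUM(value)=6.5, MAX(value)=6.5

S14 | 16.1 | 14.3 ; S16 | 61.7 | 37.7 ; S17 | 139.1 | 43.8 ; S5 | 6.5 | 6.5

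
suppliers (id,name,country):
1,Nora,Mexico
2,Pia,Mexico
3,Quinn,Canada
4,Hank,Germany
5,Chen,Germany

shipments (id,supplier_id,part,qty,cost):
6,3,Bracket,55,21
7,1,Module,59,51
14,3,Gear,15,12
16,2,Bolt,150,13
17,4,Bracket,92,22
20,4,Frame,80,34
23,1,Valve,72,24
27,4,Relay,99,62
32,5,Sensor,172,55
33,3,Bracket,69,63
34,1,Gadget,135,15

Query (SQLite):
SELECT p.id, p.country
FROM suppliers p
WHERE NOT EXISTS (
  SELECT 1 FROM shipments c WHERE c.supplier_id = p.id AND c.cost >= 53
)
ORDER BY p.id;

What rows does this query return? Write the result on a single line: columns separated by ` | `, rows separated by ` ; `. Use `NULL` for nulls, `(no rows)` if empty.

1 | Mexico ; 2 | Mexico

For each suppliers row, check whether any shipments with matching supplier_id has cost >= 53.
Keep rows where that is false.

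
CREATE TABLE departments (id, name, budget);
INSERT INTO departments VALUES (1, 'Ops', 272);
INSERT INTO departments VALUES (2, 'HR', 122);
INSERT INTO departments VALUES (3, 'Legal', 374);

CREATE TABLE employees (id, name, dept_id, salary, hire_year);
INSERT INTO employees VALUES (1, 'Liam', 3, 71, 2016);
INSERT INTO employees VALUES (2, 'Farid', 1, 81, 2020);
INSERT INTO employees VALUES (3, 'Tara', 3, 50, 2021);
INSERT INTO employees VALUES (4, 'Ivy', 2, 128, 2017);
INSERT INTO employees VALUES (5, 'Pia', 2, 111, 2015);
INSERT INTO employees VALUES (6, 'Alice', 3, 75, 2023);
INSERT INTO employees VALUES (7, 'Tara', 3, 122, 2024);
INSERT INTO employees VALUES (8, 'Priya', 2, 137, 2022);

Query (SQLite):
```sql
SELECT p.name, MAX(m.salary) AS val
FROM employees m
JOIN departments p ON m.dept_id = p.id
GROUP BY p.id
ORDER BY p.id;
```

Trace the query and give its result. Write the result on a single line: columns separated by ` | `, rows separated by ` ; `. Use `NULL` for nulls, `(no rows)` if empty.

Join each employees row to its departments via dept_id.
Group joined rows by departments.id; compute MAX(m.salary) per group.
  1: ids {2} → MAX(m.salary)=81
  2: ids {4, 5, 8} → MAX(m.salary)=137
  3: ids {1, 3, 6, 7} → MAX(m.salary)=122

Ops | 81 ; HR | 137 ; Legal | 122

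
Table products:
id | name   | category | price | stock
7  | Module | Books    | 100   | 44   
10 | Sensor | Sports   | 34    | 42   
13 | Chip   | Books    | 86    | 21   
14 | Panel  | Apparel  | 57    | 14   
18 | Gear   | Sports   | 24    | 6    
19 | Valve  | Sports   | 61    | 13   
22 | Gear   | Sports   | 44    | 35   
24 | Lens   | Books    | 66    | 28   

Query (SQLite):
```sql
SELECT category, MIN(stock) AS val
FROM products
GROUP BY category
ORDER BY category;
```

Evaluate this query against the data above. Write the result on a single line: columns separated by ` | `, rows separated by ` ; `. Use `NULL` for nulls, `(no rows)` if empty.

Partition products by category; compute MIN(stock) within each group.
  Apparel: ids {14} → MIN(stock)=14
  Books: ids {7, 13, 24} → MIN(stock)=21
  Sports: ids {10, 18, 19, 22} → MIN(stock)=6

Apparel | 14 ; Books | 21 ; Sports | 6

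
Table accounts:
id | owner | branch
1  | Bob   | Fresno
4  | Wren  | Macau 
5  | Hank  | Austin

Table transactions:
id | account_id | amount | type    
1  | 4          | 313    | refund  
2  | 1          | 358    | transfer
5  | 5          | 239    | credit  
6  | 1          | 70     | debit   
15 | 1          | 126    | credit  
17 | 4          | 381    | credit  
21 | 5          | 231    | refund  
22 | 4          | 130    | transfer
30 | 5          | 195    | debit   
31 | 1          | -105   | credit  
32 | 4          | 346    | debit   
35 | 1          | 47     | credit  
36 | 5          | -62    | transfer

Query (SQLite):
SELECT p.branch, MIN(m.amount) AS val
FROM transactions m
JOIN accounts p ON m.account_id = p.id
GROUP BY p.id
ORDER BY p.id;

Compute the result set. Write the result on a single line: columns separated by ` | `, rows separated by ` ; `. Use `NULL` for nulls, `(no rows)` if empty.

Join each transactions row to its accounts via account_id.
Group joined rows by accounts.id; compute MIN(m.amount) per group.
  1: ids {2, 6, 15, 31, 35} → MIN(m.amount)=-105
  4: ids {1, 17, 22, 32} → MIN(m.amount)=130
  5: ids {5, 21, 30, 36} → MIN(m.amount)=-62

Fresno | -105 ; Macau | 130 ; Austin | -62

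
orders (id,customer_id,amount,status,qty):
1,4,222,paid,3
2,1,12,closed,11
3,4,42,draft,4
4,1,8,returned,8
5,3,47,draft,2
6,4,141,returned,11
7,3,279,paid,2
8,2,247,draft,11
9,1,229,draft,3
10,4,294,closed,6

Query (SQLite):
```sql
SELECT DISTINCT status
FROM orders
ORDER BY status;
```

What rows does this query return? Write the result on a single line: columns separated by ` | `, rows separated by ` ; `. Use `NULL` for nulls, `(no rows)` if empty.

Collect distinct status values from orders.

closed ; draft ; paid ; returned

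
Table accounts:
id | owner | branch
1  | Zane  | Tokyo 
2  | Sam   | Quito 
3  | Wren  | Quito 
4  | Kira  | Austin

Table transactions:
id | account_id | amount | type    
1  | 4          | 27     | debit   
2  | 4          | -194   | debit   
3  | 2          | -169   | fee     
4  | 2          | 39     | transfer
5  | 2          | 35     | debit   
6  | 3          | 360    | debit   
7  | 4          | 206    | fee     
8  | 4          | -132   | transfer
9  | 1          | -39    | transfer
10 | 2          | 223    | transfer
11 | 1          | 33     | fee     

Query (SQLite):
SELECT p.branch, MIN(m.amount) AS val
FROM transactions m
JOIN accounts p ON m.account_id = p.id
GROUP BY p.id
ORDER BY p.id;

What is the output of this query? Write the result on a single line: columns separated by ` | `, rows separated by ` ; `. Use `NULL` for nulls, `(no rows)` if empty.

Join each transactions row to its accounts via account_id.
Group joined rows by accounts.id; compute MIN(m.amount) per group.
  1: ids {9, 11} → MIN(m.amount)=-39
  2: ids {3, 4, 5, 10} → MIN(m.amount)=-169
  3: ids {6} → MIN(m.amount)=360
  4: ids {1, 2, 7, 8} → MIN(m.amount)=-194

Tokyo | -39 ; Quito | -169 ; Quito | 360 ; Austin | -194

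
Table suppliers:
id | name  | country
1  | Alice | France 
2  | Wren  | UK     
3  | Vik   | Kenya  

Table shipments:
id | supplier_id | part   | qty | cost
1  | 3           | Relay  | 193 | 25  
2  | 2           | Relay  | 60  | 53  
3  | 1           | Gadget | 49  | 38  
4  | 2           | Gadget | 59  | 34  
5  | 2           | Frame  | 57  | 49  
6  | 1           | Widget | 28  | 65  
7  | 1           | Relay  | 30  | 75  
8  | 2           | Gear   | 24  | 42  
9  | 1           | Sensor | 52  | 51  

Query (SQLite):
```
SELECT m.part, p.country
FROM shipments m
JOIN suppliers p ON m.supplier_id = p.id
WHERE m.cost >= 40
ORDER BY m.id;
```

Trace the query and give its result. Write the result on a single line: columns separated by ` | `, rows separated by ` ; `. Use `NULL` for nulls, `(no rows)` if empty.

Relay | UK ; Frame | UK ; Widget | France ; Relay | France ; Gear | UK ; Sensor | France

Each shipments row matches the suppliers row where supplier_id = suppliers.id.
Then keep rows with m.cost >= 40.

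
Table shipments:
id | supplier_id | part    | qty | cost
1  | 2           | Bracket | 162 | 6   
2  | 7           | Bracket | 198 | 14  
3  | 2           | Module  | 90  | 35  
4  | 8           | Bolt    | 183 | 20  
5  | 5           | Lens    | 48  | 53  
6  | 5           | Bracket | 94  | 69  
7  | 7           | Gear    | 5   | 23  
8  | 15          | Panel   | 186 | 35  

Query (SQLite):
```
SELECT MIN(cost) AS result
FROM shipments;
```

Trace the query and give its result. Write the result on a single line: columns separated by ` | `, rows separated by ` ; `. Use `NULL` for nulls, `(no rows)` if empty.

6

All cost values: [6, 14, 35, 20, 53, 69, 23, 35].
MIN of non-NULL values = 6.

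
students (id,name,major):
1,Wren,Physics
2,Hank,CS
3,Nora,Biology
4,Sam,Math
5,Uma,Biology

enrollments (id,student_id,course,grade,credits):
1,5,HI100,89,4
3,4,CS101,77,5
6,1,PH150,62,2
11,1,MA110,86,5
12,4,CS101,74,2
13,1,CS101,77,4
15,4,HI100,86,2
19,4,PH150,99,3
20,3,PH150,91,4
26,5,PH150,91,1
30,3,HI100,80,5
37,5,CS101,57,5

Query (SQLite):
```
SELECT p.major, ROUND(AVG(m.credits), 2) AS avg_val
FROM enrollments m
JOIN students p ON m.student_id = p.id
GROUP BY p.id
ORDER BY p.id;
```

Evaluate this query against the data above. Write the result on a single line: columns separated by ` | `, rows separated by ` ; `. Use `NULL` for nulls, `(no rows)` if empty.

Join each enrollments row to its students via student_id.
Group joined rows by students.id; compute ROUND(AVG(m.credits), 2) per group.
  1: ids {6, 11, 13} → ROUND(AVG(m.credits), 2)=3.67
  3: ids {20, 30} → ROUND(AVG(m.credits), 2)=4.5
  4: ids {3, 12, 15, 19} → ROUND(AVG(m.credits), 2)=3
  5: ids {1, 26, 37} → ROUND(AVG(m.credits), 2)=3.33

Physics | 3.67 ; Biology | 4.5 ; Math | 3 ; Biology | 3.33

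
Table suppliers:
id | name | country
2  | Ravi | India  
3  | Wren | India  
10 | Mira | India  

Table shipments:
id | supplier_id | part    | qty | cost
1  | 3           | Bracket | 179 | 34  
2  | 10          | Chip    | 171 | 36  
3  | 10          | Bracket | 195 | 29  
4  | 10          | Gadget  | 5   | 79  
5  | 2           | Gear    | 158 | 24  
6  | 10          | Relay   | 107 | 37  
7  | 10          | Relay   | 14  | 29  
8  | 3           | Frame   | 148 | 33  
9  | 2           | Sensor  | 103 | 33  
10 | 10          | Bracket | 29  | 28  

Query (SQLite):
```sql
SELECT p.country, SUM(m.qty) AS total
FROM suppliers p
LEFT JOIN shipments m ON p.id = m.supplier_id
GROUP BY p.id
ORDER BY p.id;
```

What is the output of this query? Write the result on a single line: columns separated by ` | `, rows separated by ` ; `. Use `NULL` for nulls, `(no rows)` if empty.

India | 261 ; India | 327 ; India | 521

LEFT JOIN keeps every suppliers row; unmatched ones get NULL for shipments columns.
Group by suppliers.id and compute SUM(m.qty). SUM over an all-NULL group is NULL.
  2: ids {5, 9} → SUM(m.qty)=261
  3: ids {1, 8} → SUM(m.qty)=327
  10: ids {2, 3, 4, 6, 7, 10} → SUM(m.qty)=521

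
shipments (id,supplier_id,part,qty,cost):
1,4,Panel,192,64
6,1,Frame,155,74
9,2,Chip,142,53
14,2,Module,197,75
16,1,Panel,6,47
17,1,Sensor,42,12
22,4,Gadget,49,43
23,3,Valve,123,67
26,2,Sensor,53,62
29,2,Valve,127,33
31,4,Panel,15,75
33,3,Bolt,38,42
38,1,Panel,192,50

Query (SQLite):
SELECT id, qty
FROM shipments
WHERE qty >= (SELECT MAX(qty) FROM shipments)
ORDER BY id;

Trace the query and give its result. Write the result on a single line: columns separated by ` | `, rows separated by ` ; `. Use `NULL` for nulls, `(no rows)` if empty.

14 | 197

Scalar subquery: MAX(qty) over all shipments rows = 197.
Keep rows where qty >= that value.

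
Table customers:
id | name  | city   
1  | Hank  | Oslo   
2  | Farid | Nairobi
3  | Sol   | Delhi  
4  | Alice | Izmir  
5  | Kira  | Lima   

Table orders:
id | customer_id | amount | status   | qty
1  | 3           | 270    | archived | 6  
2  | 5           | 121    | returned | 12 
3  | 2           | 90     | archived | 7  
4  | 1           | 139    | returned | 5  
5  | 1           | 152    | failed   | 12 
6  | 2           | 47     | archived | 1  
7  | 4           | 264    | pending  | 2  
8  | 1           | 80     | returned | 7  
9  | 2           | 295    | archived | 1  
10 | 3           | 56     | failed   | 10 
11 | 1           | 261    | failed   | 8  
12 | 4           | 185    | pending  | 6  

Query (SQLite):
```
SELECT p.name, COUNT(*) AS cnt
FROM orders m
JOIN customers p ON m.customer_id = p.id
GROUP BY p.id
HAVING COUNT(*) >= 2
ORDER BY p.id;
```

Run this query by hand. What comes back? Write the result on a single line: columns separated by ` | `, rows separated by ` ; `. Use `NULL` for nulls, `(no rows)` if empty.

Hank | 4 ; Farid | 3 ; Sol | 2 ; Alice | 2

Join each orders row to its customers via customer_id.
Group joined rows by customers.id; compute COUNT(*) per group.
HAVING: keep groups with count ≥ 2.
  1: ids {4, 5, 8, 11} → COUNT(*)=4
  2: ids {3, 6, 9} → COUNT(*)=3
  3: ids {1, 10} → COUNT(*)=2
  4: ids {7, 12} → COUNT(*)=2
  5: ids {2} → COUNT(*)=1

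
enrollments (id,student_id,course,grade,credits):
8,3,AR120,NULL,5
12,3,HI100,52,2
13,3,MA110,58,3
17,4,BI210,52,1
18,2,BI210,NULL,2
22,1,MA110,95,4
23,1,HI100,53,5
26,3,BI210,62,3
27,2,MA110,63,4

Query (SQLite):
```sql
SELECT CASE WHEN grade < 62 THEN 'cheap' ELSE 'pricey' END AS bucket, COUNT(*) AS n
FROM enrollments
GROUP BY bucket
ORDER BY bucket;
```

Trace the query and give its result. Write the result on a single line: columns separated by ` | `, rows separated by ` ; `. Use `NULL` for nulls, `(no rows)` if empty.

Bucket rows by grade < 62 → 'cheap' else 'pricey'; count each bucket.
NULL < 62 is unknown, so NULL grade falls into ELSE → 'pricey'.

cheap | 4 ; pricey | 5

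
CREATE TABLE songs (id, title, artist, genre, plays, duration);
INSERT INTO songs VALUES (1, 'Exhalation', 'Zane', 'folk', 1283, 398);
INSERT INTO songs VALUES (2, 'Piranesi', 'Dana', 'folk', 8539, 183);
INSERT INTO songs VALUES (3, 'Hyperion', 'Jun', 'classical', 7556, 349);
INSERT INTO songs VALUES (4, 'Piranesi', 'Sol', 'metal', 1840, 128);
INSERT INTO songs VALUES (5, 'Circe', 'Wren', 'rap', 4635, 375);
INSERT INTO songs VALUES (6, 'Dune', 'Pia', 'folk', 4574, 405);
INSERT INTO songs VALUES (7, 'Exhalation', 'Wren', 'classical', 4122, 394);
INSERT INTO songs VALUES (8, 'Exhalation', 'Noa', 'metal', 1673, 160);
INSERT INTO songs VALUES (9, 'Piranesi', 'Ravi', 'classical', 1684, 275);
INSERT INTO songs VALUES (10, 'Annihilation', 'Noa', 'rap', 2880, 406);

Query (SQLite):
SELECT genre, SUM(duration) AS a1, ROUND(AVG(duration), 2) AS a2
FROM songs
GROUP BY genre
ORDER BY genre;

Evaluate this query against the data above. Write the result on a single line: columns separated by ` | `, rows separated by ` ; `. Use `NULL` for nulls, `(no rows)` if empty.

Group songs by genre.
Per group compute: SUM(duration), ROUND(AVG(duration), 2).
  classical: ids {3, 7, 9} → SUM(duration)=1018, ROUND(AVG(duration), 2)=339.33
  folk: ids {1, 2, 6} → SUM(duration)=986, ROUND(AVG(duration), 2)=328.67
  metal: ids {4, 8} → SUM(duration)=288, ROUND(AVG(duration), 2)=144
  rap: ids {5, 10} → SUM(duration)=781, ROUND(AVG(duration), 2)=390.5

classical | 1018 | 339.33 ; folk | 986 | 328.67 ; metal | 288 | 144 ; rap | 781 | 390.5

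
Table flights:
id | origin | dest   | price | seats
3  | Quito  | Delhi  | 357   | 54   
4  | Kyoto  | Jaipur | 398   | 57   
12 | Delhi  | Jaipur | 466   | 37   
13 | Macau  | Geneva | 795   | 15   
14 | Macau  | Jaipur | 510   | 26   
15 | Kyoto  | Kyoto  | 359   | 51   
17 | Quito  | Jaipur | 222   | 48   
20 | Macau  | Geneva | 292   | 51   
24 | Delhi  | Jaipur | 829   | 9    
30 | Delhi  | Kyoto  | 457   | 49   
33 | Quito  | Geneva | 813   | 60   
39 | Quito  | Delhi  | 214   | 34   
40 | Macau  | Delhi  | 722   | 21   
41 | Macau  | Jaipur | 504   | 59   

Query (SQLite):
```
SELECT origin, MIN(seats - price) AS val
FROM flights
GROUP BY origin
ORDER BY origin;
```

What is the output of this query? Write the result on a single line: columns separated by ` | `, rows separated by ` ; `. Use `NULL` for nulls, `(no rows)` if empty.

For each row compute seats - price.
Group by origin; take MIN of the expression per group.
  Delhi: ids {12, 24, 30} → MIN(seats - price)=-820
  Kyoto: ids {4, 15} → MIN(seats - price)=-341
  Macau: ids {13, 14, 20, 40, 41} → MIN(seats - price)=-780
  Quito: ids {3, 17, 33, 39} → MIN(seats - price)=-753

Delhi | -820 ; Kyoto | -341 ; Macau | -780 ; Quito | -753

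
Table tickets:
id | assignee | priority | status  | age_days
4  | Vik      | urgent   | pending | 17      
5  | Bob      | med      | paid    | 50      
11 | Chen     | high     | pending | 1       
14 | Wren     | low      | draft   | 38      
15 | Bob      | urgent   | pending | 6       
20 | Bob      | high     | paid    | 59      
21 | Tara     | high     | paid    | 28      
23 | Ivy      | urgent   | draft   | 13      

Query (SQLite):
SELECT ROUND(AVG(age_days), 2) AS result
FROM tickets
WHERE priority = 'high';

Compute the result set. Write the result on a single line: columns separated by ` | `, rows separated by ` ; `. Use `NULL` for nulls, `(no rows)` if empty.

29.33

Rows where priority='high' → age_days values: [1, 59, 28].
AVG = 88 / 3 (rounded to 2 dp).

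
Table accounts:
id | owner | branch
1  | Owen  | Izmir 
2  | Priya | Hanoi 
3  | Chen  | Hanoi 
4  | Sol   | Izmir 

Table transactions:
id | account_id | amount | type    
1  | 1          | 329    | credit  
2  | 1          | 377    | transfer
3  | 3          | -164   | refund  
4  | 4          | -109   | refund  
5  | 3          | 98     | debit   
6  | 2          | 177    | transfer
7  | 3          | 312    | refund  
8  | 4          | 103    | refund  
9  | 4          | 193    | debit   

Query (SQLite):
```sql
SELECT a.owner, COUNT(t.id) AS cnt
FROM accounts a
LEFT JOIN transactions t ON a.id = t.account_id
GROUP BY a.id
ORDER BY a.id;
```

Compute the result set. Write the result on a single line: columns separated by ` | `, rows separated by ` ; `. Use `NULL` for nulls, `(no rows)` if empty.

Owen | 2 ; Priya | 1 ; Chen | 3 ; Sol | 3

LEFT JOIN keeps every accounts row; unmatched ones get NULL for transactions columns.
Group by accounts.id and compute COUNT(t.id). COUNT(col) of an all-NULL group is 0.
  1: ids {1, 2} → COUNT(t.id)=2
  2: ids {6} → COUNT(t.id)=1
  3: ids {3, 5, 7} → COUNT(t.id)=3
  4: ids {4, 8, 9} → COUNT(t.id)=3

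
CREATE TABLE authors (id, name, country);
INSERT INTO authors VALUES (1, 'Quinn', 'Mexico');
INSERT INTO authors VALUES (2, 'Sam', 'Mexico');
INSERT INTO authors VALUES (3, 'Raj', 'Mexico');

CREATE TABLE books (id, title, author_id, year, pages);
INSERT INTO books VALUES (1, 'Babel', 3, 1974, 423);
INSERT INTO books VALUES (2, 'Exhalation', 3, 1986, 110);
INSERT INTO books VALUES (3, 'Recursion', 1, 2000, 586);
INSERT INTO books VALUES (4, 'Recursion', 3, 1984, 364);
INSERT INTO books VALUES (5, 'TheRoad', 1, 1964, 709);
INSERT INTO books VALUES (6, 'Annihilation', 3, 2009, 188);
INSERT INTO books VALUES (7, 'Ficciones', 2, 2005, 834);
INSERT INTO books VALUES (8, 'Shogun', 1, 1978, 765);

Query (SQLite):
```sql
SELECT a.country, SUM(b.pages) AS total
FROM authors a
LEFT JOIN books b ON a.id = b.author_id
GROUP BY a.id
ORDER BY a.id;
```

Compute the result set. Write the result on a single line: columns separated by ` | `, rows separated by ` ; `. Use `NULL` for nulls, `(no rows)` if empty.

Mexico | 2060 ; Mexico | 834 ; Mexico | 1085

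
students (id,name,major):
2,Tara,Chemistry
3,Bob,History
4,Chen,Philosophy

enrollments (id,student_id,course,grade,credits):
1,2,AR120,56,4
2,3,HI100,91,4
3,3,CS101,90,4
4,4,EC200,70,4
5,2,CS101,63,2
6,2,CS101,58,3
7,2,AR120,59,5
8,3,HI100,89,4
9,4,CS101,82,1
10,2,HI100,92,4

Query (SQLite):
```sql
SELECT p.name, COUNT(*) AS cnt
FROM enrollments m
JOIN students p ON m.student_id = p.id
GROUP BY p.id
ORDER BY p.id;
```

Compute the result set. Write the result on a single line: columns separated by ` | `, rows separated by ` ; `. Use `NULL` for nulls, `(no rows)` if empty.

Join each enrollments row to its students via student_id.
Group joined rows by students.id; compute COUNT(*) per group.
  2: ids {1, 5, 6, 7, 10} → COUNT(*)=5
  3: ids {2, 3, 8} → COUNT(*)=3
  4: ids {4, 9} → COUNT(*)=2

Tara | 5 ; Bob | 3 ; Chen | 2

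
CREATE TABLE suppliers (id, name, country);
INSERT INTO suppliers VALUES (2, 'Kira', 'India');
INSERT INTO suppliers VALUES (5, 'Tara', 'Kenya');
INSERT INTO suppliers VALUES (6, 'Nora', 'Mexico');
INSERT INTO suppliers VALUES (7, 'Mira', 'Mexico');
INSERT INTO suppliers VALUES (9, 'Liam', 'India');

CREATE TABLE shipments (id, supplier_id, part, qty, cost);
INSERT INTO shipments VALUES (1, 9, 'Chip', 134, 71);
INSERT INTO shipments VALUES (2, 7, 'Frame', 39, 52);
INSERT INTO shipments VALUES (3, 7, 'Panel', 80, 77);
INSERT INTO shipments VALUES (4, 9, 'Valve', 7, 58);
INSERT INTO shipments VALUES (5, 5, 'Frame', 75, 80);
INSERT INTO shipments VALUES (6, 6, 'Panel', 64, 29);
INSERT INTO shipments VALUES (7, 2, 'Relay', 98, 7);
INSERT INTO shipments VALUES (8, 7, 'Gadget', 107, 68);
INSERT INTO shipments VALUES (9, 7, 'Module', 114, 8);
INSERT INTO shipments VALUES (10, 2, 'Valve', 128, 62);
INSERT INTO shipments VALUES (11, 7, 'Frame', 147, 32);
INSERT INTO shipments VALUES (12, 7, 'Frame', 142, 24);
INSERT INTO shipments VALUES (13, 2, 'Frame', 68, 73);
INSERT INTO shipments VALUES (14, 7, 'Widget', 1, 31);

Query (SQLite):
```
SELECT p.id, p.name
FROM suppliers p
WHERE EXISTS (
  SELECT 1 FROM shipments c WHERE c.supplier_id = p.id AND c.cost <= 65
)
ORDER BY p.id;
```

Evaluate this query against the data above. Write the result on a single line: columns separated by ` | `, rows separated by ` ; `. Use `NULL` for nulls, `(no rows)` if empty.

2 | Kira ; 6 | Nora ; 7 | Mira ; 9 | Liam

For each suppliers row, check whether any shipments with matching supplier_id has cost <= 65.
Keep rows where that is true.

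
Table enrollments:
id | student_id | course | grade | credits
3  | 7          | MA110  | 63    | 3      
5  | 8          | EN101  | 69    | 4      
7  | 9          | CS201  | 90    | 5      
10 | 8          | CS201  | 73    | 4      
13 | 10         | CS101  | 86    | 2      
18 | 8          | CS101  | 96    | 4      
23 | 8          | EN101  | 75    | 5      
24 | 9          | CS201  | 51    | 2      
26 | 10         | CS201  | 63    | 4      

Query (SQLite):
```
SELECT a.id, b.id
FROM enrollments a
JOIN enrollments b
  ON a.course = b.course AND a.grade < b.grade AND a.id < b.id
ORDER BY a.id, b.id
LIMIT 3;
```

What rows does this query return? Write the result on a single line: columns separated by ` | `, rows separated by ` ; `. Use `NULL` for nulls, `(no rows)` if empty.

5 | 23 ; 13 | 18 ; 24 | 26

Pairs (a,b) with same course, a.grade < b.grade, a.id < b.id.
course groups: CS101:{13,18} CS201:{7,10,24,26} EN101:{5,23} MA110:{3}
Ordered by (a.id, b.id); first 3.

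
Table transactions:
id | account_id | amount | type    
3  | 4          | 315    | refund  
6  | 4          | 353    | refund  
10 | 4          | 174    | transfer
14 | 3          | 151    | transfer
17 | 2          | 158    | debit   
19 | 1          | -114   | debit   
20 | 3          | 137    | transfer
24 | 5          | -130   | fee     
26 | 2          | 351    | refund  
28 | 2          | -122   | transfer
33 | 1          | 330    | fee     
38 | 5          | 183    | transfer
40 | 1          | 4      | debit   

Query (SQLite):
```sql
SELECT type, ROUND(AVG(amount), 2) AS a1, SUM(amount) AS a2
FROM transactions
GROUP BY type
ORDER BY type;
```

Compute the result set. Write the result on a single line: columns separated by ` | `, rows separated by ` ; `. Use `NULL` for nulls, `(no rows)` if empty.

debit | 16 | 48 ; fee | 100 | 200 ; refund | 339.67 | 1019 ; transfer | 104.6 | 523

Group transactions by type.
Per group compute: ROUND(AVG(amount), 2), SUM(amount).
  debit: ids {17, 19, 40} → ROUND(AVG(amount), 2)=16, SUM(amount)=48
  fee: ids {24, 33} → ROUND(AVG(amount), 2)=100, SUM(amount)=200
  refund: ids {3, 6, 26} → ROUND(AVG(amount), 2)=339.67, SUM(amount)=1019
  transfer: ids {10, 14, 20, 28, 38} → ROUND(AVG(amount), 2)=104.6, SUM(amount)=523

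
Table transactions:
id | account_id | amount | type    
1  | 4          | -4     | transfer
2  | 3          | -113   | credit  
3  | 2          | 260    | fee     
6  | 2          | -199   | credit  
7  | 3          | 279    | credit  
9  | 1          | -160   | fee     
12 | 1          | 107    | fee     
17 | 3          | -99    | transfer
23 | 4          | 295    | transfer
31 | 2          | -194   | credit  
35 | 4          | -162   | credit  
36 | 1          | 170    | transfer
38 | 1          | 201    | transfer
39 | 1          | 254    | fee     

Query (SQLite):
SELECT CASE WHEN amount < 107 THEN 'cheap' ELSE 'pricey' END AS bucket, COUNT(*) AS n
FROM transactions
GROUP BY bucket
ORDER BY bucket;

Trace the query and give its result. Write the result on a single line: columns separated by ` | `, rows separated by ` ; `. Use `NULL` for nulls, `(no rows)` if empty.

Bucket rows by amount < 107 → 'cheap' else 'pricey'; count each bucket.

cheap | 7 ; pricey | 7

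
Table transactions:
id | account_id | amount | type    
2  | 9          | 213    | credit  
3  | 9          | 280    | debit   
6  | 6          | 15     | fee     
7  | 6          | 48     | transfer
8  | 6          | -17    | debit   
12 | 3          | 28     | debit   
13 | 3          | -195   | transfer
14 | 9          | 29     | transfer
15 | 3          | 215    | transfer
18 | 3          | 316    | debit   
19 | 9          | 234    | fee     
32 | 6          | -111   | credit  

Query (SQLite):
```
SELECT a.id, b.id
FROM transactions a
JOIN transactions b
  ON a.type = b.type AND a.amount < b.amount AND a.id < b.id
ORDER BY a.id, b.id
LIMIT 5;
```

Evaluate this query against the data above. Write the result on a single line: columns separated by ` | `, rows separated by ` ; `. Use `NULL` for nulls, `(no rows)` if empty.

Pairs (a,b) with same type, a.amount < b.amount, a.id < b.id.
type groups: credit:{2,32} debit:{3,8,12,18} fee:{6,19} transfer:{7,13,14,15}
Ordered by (a.id, b.id); first 5.

3 | 18 ; 6 | 19 ; 7 | 15 ; 8 | 12 ; 8 | 18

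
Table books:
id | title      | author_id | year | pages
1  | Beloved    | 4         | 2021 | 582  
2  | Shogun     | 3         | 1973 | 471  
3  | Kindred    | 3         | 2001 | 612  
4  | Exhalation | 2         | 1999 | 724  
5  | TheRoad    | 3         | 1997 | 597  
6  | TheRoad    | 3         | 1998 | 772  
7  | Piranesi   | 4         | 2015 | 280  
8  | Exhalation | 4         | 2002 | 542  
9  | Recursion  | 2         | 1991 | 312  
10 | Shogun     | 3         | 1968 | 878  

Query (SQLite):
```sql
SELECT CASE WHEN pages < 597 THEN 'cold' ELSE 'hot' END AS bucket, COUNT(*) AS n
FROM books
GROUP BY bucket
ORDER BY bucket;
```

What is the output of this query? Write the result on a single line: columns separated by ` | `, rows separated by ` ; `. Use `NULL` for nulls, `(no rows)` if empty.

Bucket rows by pages < 597 → 'cold' else 'hot'; count each bucket.

cold | 5 ; hot | 5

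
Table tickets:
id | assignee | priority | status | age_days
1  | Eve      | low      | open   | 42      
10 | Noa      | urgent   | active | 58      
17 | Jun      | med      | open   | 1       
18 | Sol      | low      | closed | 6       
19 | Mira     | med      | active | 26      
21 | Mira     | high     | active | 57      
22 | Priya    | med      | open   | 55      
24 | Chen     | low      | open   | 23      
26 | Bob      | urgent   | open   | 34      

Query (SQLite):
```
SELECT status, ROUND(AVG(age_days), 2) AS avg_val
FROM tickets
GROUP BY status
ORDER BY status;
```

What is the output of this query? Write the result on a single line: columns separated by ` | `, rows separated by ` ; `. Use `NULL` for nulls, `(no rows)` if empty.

active | 47 ; closed | 6 ; open | 31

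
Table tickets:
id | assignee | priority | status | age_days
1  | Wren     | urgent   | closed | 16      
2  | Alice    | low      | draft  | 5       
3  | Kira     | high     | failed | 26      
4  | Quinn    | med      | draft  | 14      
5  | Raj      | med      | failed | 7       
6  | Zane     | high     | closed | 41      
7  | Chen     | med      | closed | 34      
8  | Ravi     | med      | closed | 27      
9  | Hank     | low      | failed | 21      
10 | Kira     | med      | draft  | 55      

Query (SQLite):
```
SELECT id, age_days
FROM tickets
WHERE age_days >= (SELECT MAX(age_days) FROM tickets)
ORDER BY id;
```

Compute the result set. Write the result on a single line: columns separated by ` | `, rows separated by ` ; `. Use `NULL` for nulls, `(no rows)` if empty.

Scalar subquery: MAX(age_days) over all tickets rows = 55.
Keep rows where age_days >= that value.

10 | 55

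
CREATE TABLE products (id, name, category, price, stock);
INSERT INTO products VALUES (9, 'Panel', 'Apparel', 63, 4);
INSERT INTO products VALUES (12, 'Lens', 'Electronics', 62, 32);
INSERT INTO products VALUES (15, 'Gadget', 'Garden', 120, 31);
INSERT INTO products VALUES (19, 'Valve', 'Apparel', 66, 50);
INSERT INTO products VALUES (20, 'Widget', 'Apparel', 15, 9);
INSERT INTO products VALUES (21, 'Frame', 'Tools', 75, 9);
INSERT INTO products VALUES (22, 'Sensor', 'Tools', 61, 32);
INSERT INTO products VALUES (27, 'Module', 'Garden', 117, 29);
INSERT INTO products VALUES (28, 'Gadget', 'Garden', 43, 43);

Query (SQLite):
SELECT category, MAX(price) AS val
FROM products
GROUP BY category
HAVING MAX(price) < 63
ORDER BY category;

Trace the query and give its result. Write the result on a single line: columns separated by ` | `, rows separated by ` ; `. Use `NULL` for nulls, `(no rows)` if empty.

Partition products by category; compute MAX(price) within each group.
HAVING: keep groups where MAX(price) < 63.
  Apparel: ids {9, 19, 20} → MAX(price)=66
  Electronics: ids {12} → MAX(price)=62
  Garden: ids {15, 27, 28} → MAX(price)=120
  Tools: ids {21, 22} → MAX(price)=75

Electronics | 62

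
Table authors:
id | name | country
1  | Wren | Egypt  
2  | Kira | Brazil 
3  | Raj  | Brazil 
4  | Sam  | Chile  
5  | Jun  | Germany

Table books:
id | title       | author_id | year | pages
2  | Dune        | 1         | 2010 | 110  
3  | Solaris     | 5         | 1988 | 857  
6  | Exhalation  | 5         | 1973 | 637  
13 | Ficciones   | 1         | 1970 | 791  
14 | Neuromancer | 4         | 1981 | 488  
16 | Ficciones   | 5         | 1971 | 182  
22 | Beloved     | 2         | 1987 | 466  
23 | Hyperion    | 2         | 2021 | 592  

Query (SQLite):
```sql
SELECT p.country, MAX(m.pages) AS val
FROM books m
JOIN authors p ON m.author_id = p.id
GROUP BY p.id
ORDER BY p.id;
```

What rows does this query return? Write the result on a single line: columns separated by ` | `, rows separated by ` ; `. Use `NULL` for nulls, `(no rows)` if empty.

Egypt | 791 ; Brazil | 592 ; Chile | 488 ; Germany | 857

Join each books row to its authors via author_id.
Group joined rows by authors.id; compute MAX(m.pages) per group.
  1: ids {2, 13} → MAX(m.pages)=791
  2: ids {22, 23} → MAX(m.pages)=592
  4: ids {14} → MAX(m.pages)=488
  5: ids {3, 6, 16} → MAX(m.pages)=857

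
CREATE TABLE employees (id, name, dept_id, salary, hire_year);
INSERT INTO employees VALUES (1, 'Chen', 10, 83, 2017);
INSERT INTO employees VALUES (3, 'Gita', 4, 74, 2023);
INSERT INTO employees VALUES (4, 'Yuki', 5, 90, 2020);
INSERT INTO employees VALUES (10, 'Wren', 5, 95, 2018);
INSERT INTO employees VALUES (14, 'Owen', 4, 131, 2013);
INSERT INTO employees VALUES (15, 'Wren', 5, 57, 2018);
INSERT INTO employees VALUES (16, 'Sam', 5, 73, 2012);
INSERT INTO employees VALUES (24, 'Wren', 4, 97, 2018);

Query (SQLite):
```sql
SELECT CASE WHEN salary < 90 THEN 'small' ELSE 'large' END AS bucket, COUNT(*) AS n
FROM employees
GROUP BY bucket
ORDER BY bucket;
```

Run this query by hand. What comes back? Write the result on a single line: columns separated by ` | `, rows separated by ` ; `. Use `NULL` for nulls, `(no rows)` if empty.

Bucket rows by salary < 90 → 'small' else 'large'; count each bucket.

large | 4 ; small | 4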